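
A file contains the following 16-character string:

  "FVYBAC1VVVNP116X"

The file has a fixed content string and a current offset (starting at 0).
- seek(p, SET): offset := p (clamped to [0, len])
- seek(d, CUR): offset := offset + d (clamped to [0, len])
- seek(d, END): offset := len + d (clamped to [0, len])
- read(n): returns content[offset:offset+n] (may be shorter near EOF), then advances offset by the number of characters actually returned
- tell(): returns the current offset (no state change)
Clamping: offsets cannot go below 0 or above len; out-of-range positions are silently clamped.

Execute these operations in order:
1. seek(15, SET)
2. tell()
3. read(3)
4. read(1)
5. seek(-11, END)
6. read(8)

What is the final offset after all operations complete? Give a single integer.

Answer: 13

Derivation:
After 1 (seek(15, SET)): offset=15
After 2 (tell()): offset=15
After 3 (read(3)): returned 'X', offset=16
After 4 (read(1)): returned '', offset=16
After 5 (seek(-11, END)): offset=5
After 6 (read(8)): returned 'C1VVVNP1', offset=13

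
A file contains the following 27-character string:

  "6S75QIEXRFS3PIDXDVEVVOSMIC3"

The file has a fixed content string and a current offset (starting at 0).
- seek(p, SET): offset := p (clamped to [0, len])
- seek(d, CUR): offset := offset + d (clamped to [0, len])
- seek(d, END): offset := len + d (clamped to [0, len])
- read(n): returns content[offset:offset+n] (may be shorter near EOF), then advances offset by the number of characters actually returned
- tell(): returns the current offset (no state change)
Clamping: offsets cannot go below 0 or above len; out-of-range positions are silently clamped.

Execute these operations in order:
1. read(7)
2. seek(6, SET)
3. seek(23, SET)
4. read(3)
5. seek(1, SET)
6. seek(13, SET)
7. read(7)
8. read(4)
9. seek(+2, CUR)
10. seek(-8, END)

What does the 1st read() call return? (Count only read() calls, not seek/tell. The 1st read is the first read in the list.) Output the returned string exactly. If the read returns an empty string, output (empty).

After 1 (read(7)): returned '6S75QIE', offset=7
After 2 (seek(6, SET)): offset=6
After 3 (seek(23, SET)): offset=23
After 4 (read(3)): returned 'MIC', offset=26
After 5 (seek(1, SET)): offset=1
After 6 (seek(13, SET)): offset=13
After 7 (read(7)): returned 'IDXDVEV', offset=20
After 8 (read(4)): returned 'VOSM', offset=24
After 9 (seek(+2, CUR)): offset=26
After 10 (seek(-8, END)): offset=19

Answer: 6S75QIE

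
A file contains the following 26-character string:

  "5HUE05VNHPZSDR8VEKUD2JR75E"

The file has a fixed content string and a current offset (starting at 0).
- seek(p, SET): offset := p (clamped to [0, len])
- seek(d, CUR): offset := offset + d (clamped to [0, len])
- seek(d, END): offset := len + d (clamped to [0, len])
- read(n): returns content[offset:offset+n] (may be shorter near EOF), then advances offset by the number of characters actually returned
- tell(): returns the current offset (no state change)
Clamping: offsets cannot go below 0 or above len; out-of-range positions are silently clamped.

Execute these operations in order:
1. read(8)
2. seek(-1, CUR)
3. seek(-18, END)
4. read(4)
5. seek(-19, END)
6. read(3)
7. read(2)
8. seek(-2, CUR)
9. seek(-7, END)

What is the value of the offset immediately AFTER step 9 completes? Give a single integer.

Answer: 19

Derivation:
After 1 (read(8)): returned '5HUE05VN', offset=8
After 2 (seek(-1, CUR)): offset=7
After 3 (seek(-18, END)): offset=8
After 4 (read(4)): returned 'HPZS', offset=12
After 5 (seek(-19, END)): offset=7
After 6 (read(3)): returned 'NHP', offset=10
After 7 (read(2)): returned 'ZS', offset=12
After 8 (seek(-2, CUR)): offset=10
After 9 (seek(-7, END)): offset=19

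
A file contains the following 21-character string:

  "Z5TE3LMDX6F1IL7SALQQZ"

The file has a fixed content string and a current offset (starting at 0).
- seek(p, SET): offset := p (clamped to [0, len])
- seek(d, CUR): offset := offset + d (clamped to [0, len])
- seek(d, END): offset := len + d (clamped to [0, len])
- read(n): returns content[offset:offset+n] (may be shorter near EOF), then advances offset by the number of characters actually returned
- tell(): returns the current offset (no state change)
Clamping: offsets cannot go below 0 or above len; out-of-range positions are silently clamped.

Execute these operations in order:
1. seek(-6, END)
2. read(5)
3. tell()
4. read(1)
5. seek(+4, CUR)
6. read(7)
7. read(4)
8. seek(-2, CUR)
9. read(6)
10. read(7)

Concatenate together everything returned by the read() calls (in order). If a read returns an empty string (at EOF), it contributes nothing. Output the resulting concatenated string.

After 1 (seek(-6, END)): offset=15
After 2 (read(5)): returned 'SALQQ', offset=20
After 3 (tell()): offset=20
After 4 (read(1)): returned 'Z', offset=21
After 5 (seek(+4, CUR)): offset=21
After 6 (read(7)): returned '', offset=21
After 7 (read(4)): returned '', offset=21
After 8 (seek(-2, CUR)): offset=19
After 9 (read(6)): returned 'QZ', offset=21
After 10 (read(7)): returned '', offset=21

Answer: SALQQZQZ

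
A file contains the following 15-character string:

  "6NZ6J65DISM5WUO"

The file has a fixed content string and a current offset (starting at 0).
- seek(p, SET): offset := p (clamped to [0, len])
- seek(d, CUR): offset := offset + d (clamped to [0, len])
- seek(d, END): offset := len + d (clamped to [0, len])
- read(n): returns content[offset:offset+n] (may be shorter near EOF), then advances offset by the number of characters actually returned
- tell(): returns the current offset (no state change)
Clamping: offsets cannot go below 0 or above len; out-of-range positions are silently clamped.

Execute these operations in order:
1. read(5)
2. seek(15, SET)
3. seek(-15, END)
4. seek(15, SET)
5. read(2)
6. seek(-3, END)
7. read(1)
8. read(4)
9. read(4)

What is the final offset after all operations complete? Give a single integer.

Answer: 15

Derivation:
After 1 (read(5)): returned '6NZ6J', offset=5
After 2 (seek(15, SET)): offset=15
After 3 (seek(-15, END)): offset=0
After 4 (seek(15, SET)): offset=15
After 5 (read(2)): returned '', offset=15
After 6 (seek(-3, END)): offset=12
After 7 (read(1)): returned 'W', offset=13
After 8 (read(4)): returned 'UO', offset=15
After 9 (read(4)): returned '', offset=15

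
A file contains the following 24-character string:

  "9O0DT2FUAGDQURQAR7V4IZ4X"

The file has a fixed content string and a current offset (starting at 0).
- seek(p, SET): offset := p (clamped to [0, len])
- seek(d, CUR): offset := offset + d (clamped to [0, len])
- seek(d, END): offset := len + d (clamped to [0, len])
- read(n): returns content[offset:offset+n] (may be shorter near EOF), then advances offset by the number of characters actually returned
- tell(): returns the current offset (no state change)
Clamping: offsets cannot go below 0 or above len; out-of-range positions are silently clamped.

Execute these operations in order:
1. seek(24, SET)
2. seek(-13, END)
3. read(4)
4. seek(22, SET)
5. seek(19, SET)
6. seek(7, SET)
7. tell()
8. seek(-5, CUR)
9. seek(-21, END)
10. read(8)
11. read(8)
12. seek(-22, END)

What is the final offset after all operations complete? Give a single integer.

After 1 (seek(24, SET)): offset=24
After 2 (seek(-13, END)): offset=11
After 3 (read(4)): returned 'QURQ', offset=15
After 4 (seek(22, SET)): offset=22
After 5 (seek(19, SET)): offset=19
After 6 (seek(7, SET)): offset=7
After 7 (tell()): offset=7
After 8 (seek(-5, CUR)): offset=2
After 9 (seek(-21, END)): offset=3
After 10 (read(8)): returned 'DT2FUAGD', offset=11
After 11 (read(8)): returned 'QURQAR7V', offset=19
After 12 (seek(-22, END)): offset=2

Answer: 2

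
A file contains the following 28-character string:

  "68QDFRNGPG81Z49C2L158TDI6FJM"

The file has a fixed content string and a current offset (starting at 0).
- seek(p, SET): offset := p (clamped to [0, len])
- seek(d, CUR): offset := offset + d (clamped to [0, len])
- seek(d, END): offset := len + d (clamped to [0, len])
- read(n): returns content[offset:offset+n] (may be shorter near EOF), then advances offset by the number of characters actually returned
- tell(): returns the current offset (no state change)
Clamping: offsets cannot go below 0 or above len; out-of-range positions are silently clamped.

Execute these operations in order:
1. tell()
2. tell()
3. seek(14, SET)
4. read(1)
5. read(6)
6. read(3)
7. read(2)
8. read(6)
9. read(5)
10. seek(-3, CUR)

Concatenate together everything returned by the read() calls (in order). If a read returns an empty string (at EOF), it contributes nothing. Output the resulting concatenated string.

Answer: 9C2L158TDI6FJM

Derivation:
After 1 (tell()): offset=0
After 2 (tell()): offset=0
After 3 (seek(14, SET)): offset=14
After 4 (read(1)): returned '9', offset=15
After 5 (read(6)): returned 'C2L158', offset=21
After 6 (read(3)): returned 'TDI', offset=24
After 7 (read(2)): returned '6F', offset=26
After 8 (read(6)): returned 'JM', offset=28
After 9 (read(5)): returned '', offset=28
After 10 (seek(-3, CUR)): offset=25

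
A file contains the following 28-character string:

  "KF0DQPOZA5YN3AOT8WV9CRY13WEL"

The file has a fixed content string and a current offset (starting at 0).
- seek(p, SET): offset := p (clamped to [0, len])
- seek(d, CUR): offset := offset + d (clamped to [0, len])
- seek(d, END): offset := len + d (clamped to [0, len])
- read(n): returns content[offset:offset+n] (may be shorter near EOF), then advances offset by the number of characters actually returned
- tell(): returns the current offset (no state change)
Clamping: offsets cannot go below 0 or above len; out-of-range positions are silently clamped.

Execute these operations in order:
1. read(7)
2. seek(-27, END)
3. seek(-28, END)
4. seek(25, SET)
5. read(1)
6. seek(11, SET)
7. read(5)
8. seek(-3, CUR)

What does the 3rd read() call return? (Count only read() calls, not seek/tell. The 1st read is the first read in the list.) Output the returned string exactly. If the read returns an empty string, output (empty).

Answer: N3AOT

Derivation:
After 1 (read(7)): returned 'KF0DQPO', offset=7
After 2 (seek(-27, END)): offset=1
After 3 (seek(-28, END)): offset=0
After 4 (seek(25, SET)): offset=25
After 5 (read(1)): returned 'W', offset=26
After 6 (seek(11, SET)): offset=11
After 7 (read(5)): returned 'N3AOT', offset=16
After 8 (seek(-3, CUR)): offset=13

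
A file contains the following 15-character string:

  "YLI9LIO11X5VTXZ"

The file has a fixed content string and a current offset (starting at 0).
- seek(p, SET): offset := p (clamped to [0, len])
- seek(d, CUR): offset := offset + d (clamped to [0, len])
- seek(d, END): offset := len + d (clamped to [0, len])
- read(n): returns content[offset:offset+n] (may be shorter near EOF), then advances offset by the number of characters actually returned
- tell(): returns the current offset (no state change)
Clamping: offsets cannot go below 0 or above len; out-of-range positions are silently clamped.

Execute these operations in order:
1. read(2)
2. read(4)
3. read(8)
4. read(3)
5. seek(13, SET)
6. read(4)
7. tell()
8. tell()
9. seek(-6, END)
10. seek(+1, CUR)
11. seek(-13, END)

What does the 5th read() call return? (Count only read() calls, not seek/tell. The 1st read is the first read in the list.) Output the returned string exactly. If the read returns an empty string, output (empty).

After 1 (read(2)): returned 'YL', offset=2
After 2 (read(4)): returned 'I9LI', offset=6
After 3 (read(8)): returned 'O11X5VTX', offset=14
After 4 (read(3)): returned 'Z', offset=15
After 5 (seek(13, SET)): offset=13
After 6 (read(4)): returned 'XZ', offset=15
After 7 (tell()): offset=15
After 8 (tell()): offset=15
After 9 (seek(-6, END)): offset=9
After 10 (seek(+1, CUR)): offset=10
After 11 (seek(-13, END)): offset=2

Answer: XZ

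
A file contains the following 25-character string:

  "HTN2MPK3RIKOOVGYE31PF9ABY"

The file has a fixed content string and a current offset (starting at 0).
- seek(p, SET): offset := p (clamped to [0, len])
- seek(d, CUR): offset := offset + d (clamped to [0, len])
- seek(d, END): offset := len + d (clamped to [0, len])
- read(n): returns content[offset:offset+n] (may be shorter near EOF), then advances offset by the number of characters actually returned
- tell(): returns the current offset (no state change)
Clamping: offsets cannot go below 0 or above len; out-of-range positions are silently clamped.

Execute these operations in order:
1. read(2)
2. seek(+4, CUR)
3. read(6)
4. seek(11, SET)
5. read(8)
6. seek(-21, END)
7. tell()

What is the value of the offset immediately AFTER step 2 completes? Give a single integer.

Answer: 6

Derivation:
After 1 (read(2)): returned 'HT', offset=2
After 2 (seek(+4, CUR)): offset=6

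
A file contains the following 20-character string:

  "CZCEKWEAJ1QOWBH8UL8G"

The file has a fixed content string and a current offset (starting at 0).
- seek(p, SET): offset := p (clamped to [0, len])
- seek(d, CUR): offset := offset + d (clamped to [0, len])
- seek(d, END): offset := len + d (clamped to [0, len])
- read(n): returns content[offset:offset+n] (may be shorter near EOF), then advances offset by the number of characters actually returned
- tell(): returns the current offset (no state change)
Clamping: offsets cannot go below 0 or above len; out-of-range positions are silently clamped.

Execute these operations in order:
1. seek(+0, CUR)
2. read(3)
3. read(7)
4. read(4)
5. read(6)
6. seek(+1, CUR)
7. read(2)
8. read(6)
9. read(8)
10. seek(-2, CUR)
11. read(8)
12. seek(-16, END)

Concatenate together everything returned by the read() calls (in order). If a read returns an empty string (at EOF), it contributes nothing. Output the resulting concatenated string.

After 1 (seek(+0, CUR)): offset=0
After 2 (read(3)): returned 'CZC', offset=3
After 3 (read(7)): returned 'EKWEAJ1', offset=10
After 4 (read(4)): returned 'QOWB', offset=14
After 5 (read(6)): returned 'H8UL8G', offset=20
After 6 (seek(+1, CUR)): offset=20
After 7 (read(2)): returned '', offset=20
After 8 (read(6)): returned '', offset=20
After 9 (read(8)): returned '', offset=20
After 10 (seek(-2, CUR)): offset=18
After 11 (read(8)): returned '8G', offset=20
After 12 (seek(-16, END)): offset=4

Answer: CZCEKWEAJ1QOWBH8UL8G8G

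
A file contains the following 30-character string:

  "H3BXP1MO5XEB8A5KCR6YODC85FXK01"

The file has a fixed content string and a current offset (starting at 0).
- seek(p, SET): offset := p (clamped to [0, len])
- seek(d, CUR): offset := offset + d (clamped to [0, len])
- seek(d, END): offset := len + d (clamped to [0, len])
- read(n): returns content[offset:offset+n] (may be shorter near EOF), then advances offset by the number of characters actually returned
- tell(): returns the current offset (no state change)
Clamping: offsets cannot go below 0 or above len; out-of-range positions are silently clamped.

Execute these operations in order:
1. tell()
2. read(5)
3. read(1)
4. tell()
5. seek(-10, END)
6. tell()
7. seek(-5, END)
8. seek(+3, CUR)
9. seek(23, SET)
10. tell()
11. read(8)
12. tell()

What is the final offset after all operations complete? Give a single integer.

After 1 (tell()): offset=0
After 2 (read(5)): returned 'H3BXP', offset=5
After 3 (read(1)): returned '1', offset=6
After 4 (tell()): offset=6
After 5 (seek(-10, END)): offset=20
After 6 (tell()): offset=20
After 7 (seek(-5, END)): offset=25
After 8 (seek(+3, CUR)): offset=28
After 9 (seek(23, SET)): offset=23
After 10 (tell()): offset=23
After 11 (read(8)): returned '85FXK01', offset=30
After 12 (tell()): offset=30

Answer: 30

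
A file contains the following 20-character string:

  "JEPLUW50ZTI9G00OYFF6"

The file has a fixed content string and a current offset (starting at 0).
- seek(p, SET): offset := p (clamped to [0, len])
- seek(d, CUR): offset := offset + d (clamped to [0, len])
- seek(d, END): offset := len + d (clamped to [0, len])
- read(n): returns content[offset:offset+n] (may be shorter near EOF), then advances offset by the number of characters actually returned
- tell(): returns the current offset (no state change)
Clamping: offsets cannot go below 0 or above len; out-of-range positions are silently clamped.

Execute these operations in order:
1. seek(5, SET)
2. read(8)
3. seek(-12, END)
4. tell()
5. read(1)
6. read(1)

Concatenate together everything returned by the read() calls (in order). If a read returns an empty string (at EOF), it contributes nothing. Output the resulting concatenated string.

Answer: W50ZTI9GZT

Derivation:
After 1 (seek(5, SET)): offset=5
After 2 (read(8)): returned 'W50ZTI9G', offset=13
After 3 (seek(-12, END)): offset=8
After 4 (tell()): offset=8
After 5 (read(1)): returned 'Z', offset=9
After 6 (read(1)): returned 'T', offset=10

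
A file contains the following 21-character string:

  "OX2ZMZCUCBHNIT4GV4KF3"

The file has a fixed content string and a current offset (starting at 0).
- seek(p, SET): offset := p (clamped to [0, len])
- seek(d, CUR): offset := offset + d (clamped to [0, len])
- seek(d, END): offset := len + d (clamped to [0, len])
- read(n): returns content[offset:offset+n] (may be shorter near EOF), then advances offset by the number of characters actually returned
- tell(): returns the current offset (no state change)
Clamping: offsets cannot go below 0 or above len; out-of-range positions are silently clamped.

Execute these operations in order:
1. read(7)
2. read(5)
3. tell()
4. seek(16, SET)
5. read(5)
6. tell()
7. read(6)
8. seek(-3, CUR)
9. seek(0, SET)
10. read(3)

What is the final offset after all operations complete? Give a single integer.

After 1 (read(7)): returned 'OX2ZMZC', offset=7
After 2 (read(5)): returned 'UCBHN', offset=12
After 3 (tell()): offset=12
After 4 (seek(16, SET)): offset=16
After 5 (read(5)): returned 'V4KF3', offset=21
After 6 (tell()): offset=21
After 7 (read(6)): returned '', offset=21
After 8 (seek(-3, CUR)): offset=18
After 9 (seek(0, SET)): offset=0
After 10 (read(3)): returned 'OX2', offset=3

Answer: 3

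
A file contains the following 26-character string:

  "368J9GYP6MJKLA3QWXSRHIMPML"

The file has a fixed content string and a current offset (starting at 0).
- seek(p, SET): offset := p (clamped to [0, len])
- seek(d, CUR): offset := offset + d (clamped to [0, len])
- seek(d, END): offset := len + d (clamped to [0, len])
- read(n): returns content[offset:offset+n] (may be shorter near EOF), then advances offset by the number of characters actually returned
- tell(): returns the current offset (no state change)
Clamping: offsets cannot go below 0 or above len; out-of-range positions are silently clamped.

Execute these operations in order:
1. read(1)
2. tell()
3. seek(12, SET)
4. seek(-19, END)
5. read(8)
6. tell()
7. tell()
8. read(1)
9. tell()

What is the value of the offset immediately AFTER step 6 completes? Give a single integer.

After 1 (read(1)): returned '3', offset=1
After 2 (tell()): offset=1
After 3 (seek(12, SET)): offset=12
After 4 (seek(-19, END)): offset=7
After 5 (read(8)): returned 'P6MJKLA3', offset=15
After 6 (tell()): offset=15

Answer: 15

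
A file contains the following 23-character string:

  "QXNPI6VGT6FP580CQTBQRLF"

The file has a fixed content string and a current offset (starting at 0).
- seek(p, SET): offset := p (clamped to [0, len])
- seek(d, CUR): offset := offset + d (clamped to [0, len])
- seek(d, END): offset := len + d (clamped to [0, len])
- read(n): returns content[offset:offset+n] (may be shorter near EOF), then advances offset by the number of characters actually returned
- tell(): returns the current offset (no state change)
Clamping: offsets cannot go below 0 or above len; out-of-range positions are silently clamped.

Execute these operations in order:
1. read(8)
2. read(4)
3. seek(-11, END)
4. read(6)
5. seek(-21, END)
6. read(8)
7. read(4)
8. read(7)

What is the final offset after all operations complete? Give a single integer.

Answer: 21

Derivation:
After 1 (read(8)): returned 'QXNPI6VG', offset=8
After 2 (read(4)): returned 'T6FP', offset=12
After 3 (seek(-11, END)): offset=12
After 4 (read(6)): returned '580CQT', offset=18
After 5 (seek(-21, END)): offset=2
After 6 (read(8)): returned 'NPI6VGT6', offset=10
After 7 (read(4)): returned 'FP58', offset=14
After 8 (read(7)): returned '0CQTBQR', offset=21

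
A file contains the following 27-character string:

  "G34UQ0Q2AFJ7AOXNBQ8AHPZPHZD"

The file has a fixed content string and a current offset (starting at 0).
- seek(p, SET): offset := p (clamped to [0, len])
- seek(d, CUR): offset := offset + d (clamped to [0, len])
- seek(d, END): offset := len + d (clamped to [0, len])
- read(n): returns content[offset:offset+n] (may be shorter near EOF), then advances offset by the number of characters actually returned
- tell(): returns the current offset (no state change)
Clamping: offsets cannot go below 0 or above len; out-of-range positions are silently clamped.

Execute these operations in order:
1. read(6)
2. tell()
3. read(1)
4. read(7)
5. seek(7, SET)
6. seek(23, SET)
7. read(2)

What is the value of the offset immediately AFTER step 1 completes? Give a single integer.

After 1 (read(6)): returned 'G34UQ0', offset=6

Answer: 6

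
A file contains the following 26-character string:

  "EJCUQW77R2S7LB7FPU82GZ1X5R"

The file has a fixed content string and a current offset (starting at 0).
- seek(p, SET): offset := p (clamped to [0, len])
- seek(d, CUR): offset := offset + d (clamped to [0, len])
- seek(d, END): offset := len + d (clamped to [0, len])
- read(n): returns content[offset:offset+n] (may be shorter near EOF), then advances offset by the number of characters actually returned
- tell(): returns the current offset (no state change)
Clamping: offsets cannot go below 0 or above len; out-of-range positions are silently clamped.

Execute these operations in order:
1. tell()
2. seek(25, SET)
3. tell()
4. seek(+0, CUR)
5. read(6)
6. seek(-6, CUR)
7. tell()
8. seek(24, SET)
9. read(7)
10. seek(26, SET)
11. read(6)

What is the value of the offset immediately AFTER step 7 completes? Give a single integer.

Answer: 20

Derivation:
After 1 (tell()): offset=0
After 2 (seek(25, SET)): offset=25
After 3 (tell()): offset=25
After 4 (seek(+0, CUR)): offset=25
After 5 (read(6)): returned 'R', offset=26
After 6 (seek(-6, CUR)): offset=20
After 7 (tell()): offset=20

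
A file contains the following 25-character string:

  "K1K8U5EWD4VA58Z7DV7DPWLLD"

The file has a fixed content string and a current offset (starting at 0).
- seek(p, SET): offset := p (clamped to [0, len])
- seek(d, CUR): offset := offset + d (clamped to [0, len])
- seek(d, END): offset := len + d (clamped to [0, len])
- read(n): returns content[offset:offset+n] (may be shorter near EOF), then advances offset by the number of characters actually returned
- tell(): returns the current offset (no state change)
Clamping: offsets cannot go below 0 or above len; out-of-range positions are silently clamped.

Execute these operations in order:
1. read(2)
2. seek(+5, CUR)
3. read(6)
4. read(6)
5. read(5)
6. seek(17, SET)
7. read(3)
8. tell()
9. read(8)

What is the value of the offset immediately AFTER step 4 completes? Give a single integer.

After 1 (read(2)): returned 'K1', offset=2
After 2 (seek(+5, CUR)): offset=7
After 3 (read(6)): returned 'WD4VA5', offset=13
After 4 (read(6)): returned '8Z7DV7', offset=19

Answer: 19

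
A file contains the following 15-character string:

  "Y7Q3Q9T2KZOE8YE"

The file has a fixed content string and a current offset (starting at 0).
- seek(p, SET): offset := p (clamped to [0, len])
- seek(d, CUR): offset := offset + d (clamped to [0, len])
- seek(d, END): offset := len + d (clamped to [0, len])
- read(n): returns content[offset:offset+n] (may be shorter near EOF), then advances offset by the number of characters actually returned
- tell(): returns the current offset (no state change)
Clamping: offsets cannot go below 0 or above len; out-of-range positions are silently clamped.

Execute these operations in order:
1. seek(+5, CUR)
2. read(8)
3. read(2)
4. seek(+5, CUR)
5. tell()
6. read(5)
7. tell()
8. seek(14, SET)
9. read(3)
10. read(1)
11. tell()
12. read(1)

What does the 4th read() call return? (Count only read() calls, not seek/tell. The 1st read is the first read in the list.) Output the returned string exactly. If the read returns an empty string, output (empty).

After 1 (seek(+5, CUR)): offset=5
After 2 (read(8)): returned '9T2KZOE8', offset=13
After 3 (read(2)): returned 'YE', offset=15
After 4 (seek(+5, CUR)): offset=15
After 5 (tell()): offset=15
After 6 (read(5)): returned '', offset=15
After 7 (tell()): offset=15
After 8 (seek(14, SET)): offset=14
After 9 (read(3)): returned 'E', offset=15
After 10 (read(1)): returned '', offset=15
After 11 (tell()): offset=15
After 12 (read(1)): returned '', offset=15

Answer: E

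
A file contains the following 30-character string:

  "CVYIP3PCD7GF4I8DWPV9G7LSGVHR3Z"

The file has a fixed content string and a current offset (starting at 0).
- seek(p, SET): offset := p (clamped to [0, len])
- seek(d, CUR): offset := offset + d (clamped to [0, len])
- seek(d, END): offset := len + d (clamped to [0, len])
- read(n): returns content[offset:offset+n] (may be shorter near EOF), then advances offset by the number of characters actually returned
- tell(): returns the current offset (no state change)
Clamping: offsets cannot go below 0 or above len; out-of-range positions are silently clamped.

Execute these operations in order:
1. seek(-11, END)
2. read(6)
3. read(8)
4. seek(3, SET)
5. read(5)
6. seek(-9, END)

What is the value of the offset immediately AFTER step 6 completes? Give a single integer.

Answer: 21

Derivation:
After 1 (seek(-11, END)): offset=19
After 2 (read(6)): returned '9G7LSG', offset=25
After 3 (read(8)): returned 'VHR3Z', offset=30
After 4 (seek(3, SET)): offset=3
After 5 (read(5)): returned 'IP3PC', offset=8
After 6 (seek(-9, END)): offset=21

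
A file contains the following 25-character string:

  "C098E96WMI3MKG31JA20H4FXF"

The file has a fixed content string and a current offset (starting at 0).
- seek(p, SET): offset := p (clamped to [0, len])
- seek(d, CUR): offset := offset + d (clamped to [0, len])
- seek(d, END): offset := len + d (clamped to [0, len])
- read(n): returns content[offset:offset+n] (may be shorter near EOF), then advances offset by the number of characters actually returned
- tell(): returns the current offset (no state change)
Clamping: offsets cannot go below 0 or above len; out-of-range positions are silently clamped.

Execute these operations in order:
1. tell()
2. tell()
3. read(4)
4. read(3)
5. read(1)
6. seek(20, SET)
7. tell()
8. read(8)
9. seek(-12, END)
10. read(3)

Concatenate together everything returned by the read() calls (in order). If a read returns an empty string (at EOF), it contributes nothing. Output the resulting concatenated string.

After 1 (tell()): offset=0
After 2 (tell()): offset=0
After 3 (read(4)): returned 'C098', offset=4
After 4 (read(3)): returned 'E96', offset=7
After 5 (read(1)): returned 'W', offset=8
After 6 (seek(20, SET)): offset=20
After 7 (tell()): offset=20
After 8 (read(8)): returned 'H4FXF', offset=25
After 9 (seek(-12, END)): offset=13
After 10 (read(3)): returned 'G31', offset=16

Answer: C098E96WH4FXFG31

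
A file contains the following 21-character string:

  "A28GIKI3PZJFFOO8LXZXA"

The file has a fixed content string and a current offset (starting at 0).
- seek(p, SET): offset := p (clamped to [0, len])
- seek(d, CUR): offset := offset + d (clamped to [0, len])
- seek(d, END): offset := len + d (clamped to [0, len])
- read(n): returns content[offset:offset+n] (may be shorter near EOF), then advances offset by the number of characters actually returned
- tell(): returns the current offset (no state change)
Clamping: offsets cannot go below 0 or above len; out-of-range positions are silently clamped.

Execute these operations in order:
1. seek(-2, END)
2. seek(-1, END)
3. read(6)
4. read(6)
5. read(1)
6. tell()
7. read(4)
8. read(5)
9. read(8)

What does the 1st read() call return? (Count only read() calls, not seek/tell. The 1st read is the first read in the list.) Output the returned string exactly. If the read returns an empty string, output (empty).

After 1 (seek(-2, END)): offset=19
After 2 (seek(-1, END)): offset=20
After 3 (read(6)): returned 'A', offset=21
After 4 (read(6)): returned '', offset=21
After 5 (read(1)): returned '', offset=21
After 6 (tell()): offset=21
After 7 (read(4)): returned '', offset=21
After 8 (read(5)): returned '', offset=21
After 9 (read(8)): returned '', offset=21

Answer: A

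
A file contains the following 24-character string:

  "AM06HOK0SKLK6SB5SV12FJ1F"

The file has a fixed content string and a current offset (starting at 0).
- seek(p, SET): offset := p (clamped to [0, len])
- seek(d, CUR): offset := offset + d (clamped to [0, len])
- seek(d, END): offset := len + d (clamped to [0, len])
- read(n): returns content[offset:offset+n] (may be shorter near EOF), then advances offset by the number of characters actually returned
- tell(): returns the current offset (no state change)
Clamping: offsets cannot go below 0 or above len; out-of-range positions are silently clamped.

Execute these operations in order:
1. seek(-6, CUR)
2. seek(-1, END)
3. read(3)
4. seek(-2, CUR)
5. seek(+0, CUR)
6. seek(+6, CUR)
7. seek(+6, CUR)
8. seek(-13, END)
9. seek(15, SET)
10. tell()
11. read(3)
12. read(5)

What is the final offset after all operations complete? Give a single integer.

After 1 (seek(-6, CUR)): offset=0
After 2 (seek(-1, END)): offset=23
After 3 (read(3)): returned 'F', offset=24
After 4 (seek(-2, CUR)): offset=22
After 5 (seek(+0, CUR)): offset=22
After 6 (seek(+6, CUR)): offset=24
After 7 (seek(+6, CUR)): offset=24
After 8 (seek(-13, END)): offset=11
After 9 (seek(15, SET)): offset=15
After 10 (tell()): offset=15
After 11 (read(3)): returned '5SV', offset=18
After 12 (read(5)): returned '12FJ1', offset=23

Answer: 23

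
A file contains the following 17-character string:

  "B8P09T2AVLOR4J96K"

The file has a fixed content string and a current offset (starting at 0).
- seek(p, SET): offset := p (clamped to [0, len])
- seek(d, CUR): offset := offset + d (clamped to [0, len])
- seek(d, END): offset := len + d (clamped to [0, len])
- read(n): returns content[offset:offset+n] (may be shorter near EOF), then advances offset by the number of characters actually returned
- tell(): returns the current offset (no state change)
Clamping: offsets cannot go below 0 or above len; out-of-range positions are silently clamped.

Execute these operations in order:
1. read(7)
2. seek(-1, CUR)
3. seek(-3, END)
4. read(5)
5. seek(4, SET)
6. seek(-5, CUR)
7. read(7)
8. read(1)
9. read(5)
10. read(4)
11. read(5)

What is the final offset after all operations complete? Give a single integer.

After 1 (read(7)): returned 'B8P09T2', offset=7
After 2 (seek(-1, CUR)): offset=6
After 3 (seek(-3, END)): offset=14
After 4 (read(5)): returned '96K', offset=17
After 5 (seek(4, SET)): offset=4
After 6 (seek(-5, CUR)): offset=0
After 7 (read(7)): returned 'B8P09T2', offset=7
After 8 (read(1)): returned 'A', offset=8
After 9 (read(5)): returned 'VLOR4', offset=13
After 10 (read(4)): returned 'J96K', offset=17
After 11 (read(5)): returned '', offset=17

Answer: 17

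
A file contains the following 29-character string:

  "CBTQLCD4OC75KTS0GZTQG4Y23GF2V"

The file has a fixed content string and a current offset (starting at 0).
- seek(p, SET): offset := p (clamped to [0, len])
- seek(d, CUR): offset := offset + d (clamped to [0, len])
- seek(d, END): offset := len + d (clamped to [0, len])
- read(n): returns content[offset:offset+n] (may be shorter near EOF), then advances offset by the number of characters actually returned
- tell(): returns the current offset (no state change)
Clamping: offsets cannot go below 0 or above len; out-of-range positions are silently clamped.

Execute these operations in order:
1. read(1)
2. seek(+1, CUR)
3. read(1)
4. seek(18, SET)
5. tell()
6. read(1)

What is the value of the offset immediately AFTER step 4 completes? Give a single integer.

Answer: 18

Derivation:
After 1 (read(1)): returned 'C', offset=1
After 2 (seek(+1, CUR)): offset=2
After 3 (read(1)): returned 'T', offset=3
After 4 (seek(18, SET)): offset=18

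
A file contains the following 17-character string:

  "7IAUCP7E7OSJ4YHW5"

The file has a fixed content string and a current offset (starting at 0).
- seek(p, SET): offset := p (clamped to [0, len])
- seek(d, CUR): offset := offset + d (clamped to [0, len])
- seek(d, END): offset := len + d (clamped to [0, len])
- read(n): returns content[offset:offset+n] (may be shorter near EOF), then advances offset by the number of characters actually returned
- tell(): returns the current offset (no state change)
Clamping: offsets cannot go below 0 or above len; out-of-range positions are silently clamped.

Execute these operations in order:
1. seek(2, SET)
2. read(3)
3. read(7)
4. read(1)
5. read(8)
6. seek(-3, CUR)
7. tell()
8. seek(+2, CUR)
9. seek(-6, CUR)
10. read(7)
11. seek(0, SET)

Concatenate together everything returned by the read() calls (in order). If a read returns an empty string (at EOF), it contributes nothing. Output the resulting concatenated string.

Answer: AUCP7E7OSJ4YHW5SJ4YHW5

Derivation:
After 1 (seek(2, SET)): offset=2
After 2 (read(3)): returned 'AUC', offset=5
After 3 (read(7)): returned 'P7E7OSJ', offset=12
After 4 (read(1)): returned '4', offset=13
After 5 (read(8)): returned 'YHW5', offset=17
After 6 (seek(-3, CUR)): offset=14
After 7 (tell()): offset=14
After 8 (seek(+2, CUR)): offset=16
After 9 (seek(-6, CUR)): offset=10
After 10 (read(7)): returned 'SJ4YHW5', offset=17
After 11 (seek(0, SET)): offset=0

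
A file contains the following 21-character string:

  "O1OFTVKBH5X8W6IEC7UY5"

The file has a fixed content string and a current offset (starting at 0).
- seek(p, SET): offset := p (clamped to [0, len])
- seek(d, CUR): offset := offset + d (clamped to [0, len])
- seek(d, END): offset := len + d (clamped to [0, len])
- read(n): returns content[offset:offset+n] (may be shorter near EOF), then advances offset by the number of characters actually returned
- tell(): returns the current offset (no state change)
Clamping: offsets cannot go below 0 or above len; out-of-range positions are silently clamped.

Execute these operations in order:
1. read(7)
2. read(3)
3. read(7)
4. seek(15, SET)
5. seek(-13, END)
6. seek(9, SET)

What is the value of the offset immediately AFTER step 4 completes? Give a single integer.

After 1 (read(7)): returned 'O1OFTVK', offset=7
After 2 (read(3)): returned 'BH5', offset=10
After 3 (read(7)): returned 'X8W6IEC', offset=17
After 4 (seek(15, SET)): offset=15

Answer: 15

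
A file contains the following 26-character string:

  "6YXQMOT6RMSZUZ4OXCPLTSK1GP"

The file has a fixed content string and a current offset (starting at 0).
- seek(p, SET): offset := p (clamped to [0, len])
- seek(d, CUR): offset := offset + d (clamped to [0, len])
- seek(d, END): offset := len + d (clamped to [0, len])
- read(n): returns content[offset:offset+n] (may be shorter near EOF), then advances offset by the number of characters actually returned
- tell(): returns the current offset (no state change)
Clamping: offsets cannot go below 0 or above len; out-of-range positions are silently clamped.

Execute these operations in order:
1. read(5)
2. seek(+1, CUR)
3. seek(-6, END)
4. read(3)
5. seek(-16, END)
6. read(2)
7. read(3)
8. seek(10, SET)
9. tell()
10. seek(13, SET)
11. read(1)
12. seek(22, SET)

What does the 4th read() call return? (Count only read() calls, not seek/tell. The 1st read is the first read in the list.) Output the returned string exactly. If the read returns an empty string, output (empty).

After 1 (read(5)): returned '6YXQM', offset=5
After 2 (seek(+1, CUR)): offset=6
After 3 (seek(-6, END)): offset=20
After 4 (read(3)): returned 'TSK', offset=23
After 5 (seek(-16, END)): offset=10
After 6 (read(2)): returned 'SZ', offset=12
After 7 (read(3)): returned 'UZ4', offset=15
After 8 (seek(10, SET)): offset=10
After 9 (tell()): offset=10
After 10 (seek(13, SET)): offset=13
After 11 (read(1)): returned 'Z', offset=14
After 12 (seek(22, SET)): offset=22

Answer: UZ4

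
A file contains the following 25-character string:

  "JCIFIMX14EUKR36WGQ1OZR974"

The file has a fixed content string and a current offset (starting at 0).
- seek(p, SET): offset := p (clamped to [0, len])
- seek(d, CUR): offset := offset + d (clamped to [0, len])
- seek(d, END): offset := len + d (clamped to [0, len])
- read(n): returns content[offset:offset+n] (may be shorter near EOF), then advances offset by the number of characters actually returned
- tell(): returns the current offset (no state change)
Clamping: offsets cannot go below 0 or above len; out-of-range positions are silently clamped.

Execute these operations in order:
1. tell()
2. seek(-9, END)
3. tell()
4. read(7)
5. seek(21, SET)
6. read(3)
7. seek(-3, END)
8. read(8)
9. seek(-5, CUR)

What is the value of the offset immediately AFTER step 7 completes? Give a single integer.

After 1 (tell()): offset=0
After 2 (seek(-9, END)): offset=16
After 3 (tell()): offset=16
After 4 (read(7)): returned 'GQ1OZR9', offset=23
After 5 (seek(21, SET)): offset=21
After 6 (read(3)): returned 'R97', offset=24
After 7 (seek(-3, END)): offset=22

Answer: 22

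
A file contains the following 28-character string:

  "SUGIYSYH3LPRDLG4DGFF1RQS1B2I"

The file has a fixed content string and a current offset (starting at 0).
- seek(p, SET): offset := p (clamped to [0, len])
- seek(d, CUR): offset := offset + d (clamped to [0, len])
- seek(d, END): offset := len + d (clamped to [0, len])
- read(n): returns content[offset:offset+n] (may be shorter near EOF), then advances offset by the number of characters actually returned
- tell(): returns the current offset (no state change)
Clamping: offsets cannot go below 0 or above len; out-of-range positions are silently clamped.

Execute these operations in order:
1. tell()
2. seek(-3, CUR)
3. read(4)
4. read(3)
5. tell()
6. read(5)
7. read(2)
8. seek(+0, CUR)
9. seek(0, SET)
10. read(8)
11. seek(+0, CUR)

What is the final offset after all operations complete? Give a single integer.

Answer: 8

Derivation:
After 1 (tell()): offset=0
After 2 (seek(-3, CUR)): offset=0
After 3 (read(4)): returned 'SUGI', offset=4
After 4 (read(3)): returned 'YSY', offset=7
After 5 (tell()): offset=7
After 6 (read(5)): returned 'H3LPR', offset=12
After 7 (read(2)): returned 'DL', offset=14
After 8 (seek(+0, CUR)): offset=14
After 9 (seek(0, SET)): offset=0
After 10 (read(8)): returned 'SUGIYSYH', offset=8
After 11 (seek(+0, CUR)): offset=8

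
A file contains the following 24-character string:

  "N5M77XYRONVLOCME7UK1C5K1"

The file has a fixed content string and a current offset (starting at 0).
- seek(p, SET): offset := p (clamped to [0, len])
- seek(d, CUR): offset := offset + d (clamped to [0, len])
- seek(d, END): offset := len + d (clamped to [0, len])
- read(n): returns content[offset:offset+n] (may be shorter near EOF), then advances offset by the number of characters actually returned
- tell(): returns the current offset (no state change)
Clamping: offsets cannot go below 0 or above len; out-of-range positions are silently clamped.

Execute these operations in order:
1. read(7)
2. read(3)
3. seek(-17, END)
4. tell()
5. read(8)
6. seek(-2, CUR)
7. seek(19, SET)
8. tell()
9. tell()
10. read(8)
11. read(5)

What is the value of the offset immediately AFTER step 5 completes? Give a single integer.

After 1 (read(7)): returned 'N5M77XY', offset=7
After 2 (read(3)): returned 'RON', offset=10
After 3 (seek(-17, END)): offset=7
After 4 (tell()): offset=7
After 5 (read(8)): returned 'RONVLOCM', offset=15

Answer: 15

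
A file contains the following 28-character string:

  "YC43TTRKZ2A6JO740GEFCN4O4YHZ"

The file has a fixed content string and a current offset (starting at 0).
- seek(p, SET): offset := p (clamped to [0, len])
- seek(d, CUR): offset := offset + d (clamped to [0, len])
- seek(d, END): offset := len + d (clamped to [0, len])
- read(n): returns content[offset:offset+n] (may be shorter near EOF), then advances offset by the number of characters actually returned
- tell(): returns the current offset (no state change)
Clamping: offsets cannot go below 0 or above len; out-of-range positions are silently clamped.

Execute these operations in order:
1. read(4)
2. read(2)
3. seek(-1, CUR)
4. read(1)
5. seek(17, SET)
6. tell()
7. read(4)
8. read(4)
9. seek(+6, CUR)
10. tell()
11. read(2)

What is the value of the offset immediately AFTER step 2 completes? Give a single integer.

Answer: 6

Derivation:
After 1 (read(4)): returned 'YC43', offset=4
After 2 (read(2)): returned 'TT', offset=6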